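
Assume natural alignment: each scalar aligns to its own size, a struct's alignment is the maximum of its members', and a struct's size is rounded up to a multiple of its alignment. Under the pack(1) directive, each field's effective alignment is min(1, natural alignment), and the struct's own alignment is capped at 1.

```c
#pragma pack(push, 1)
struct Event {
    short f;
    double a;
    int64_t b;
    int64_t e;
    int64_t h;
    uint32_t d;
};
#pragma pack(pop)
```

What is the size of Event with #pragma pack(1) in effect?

38

0..2  f  (2B, 1-aligned)
2..10  a  (8B, 1-aligned)
10..18  b  (8B, 1-aligned)
18..26  e  (8B, 1-aligned)
26..34  h  (8B, 1-aligned)
34..38  d  (4B, 1-aligned)
sizeof = 38, alignof = 1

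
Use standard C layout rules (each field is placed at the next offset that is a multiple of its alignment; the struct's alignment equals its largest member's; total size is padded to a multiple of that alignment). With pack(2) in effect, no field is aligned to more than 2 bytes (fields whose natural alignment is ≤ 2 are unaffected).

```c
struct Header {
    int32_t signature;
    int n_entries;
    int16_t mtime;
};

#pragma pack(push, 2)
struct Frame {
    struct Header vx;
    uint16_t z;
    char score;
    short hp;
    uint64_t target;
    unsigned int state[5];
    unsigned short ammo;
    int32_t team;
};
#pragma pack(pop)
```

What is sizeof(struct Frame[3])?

Header: 0..4  signature  (4B, 4-aligned); 4..8  n_entries  (4B, 4-aligned); 8..10  mtime  (2B, 2-aligned); 10..12  -- tail padding (2B); sizeof = 12, alignof = 4
0..12  vx  (12B, 2-aligned)
12..14  z  (2B, 2-aligned)
14..15  score  (1B, 1-aligned)
15..16  -- padding (1B)
16..18  hp  (2B, 2-aligned)
18..26  target  (8B, 2-aligned)
26..46  state  (20B, 2-aligned)
46..48  ammo  (2B, 2-aligned)
48..52  team  (4B, 2-aligned)
sizeof = 52, alignof = 2
array of 3: 3 × 52 = 156

156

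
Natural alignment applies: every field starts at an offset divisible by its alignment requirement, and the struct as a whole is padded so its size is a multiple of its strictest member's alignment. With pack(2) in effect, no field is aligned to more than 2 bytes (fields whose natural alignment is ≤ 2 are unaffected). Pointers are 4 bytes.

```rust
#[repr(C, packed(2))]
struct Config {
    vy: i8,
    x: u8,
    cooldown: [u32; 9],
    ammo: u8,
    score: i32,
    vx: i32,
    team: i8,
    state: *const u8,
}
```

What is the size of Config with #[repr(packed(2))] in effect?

54

0..1  vy  (1B, 1-aligned)
1..2  x  (1B, 1-aligned)
2..38  cooldown  (36B, 2-aligned)
38..39  ammo  (1B, 1-aligned)
39..40  -- padding (1B)
40..44  score  (4B, 2-aligned)
44..48  vx  (4B, 2-aligned)
48..49  team  (1B, 1-aligned)
49..50  -- padding (1B)
50..54  state  (4B, 2-aligned)
sizeof = 54, alignof = 2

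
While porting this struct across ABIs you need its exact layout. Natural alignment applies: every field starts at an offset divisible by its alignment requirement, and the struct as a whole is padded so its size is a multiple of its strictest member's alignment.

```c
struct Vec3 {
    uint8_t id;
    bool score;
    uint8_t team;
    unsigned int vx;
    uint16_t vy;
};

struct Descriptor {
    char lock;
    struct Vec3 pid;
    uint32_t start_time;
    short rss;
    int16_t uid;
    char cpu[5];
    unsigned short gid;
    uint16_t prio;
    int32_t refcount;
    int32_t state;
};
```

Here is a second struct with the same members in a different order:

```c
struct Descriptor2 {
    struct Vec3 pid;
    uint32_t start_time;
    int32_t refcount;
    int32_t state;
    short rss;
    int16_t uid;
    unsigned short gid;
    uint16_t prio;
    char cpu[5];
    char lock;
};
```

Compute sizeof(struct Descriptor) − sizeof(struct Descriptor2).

Vec3: 0..1  id  (1B, 1-aligned); 1..2  score  (1B, 1-aligned); 2..3  team  (1B, 1-aligned); 3..4  -- padding (1B); 4..8  vx  (4B, 4-aligned); 8..10  vy  (2B, 2-aligned); 10..12  -- tail padding (2B); sizeof = 12, alignof = 4
0..1  lock  (1B, 1-aligned)
1..4  -- padding (3B)
4..16  pid  (12B, 4-aligned)
16..20  start_time  (4B, 4-aligned)
20..22  rss  (2B, 2-aligned)
22..24  uid  (2B, 2-aligned)
24..29  cpu  (5B, 1-aligned)
29..30  -- padding (1B)
30..32  gid  (2B, 2-aligned)
32..34  prio  (2B, 2-aligned)
34..36  -- padding (2B)
36..40  refcount  (4B, 4-aligned)
40..44  state  (4B, 4-aligned)
sizeof = 44, alignof = 4
— Descriptor2 —
0..12  pid  (12B, 4-aligned)
12..16  start_time  (4B, 4-aligned)
16..20  refcount  (4B, 4-aligned)
20..24  state  (4B, 4-aligned)
24..26  rss  (2B, 2-aligned)
26..28  uid  (2B, 2-aligned)
28..30  gid  (2B, 2-aligned)
30..32  prio  (2B, 2-aligned)
32..37  cpu  (5B, 1-aligned)
37..38  lock  (1B, 1-aligned)
38..40  -- tail padding (2B)
sizeof = 40, alignof = 4
44 − 40 = 4

4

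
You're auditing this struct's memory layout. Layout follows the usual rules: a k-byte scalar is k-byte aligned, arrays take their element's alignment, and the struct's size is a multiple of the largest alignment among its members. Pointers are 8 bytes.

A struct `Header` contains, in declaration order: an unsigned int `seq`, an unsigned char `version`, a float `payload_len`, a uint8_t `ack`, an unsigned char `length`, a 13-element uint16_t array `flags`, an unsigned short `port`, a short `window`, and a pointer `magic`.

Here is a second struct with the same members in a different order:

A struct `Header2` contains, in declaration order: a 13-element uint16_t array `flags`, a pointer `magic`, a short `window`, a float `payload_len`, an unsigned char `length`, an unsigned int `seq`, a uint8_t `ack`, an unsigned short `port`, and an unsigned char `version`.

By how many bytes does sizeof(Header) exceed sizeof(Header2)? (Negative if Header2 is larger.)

-8

@0: seq [4B, align 4] → 4
@4: version [1B, align 1] → 5
+3 pad (align 4)
@8: payload_len [4B, align 4] → 12
@12: ack [1B, align 1] → 13
@13: length [1B, align 1] → 14
@14: flags [26B, align 2] → 40
@40: port [2B, align 2] → 42
@42: window [2B, align 2] → 44
+4 pad (align 8)
@48: magic [8B, align 8] → 56
size 56, align 8
— Header2 —
@0: flags [26B, align 2] → 26
+6 pad (align 8)
@32: magic [8B, align 8] → 40
@40: window [2B, align 2] → 42
+2 pad (align 4)
@44: payload_len [4B, align 4] → 48
@48: length [1B, align 1] → 49
+3 pad (align 4)
@52: seq [4B, align 4] → 56
@56: ack [1B, align 1] → 57
+1 pad (align 2)
@58: port [2B, align 2] → 60
@60: version [1B, align 1] → 61
+3 tail pad (align 8)
size 64, align 8
56 − 64 = -8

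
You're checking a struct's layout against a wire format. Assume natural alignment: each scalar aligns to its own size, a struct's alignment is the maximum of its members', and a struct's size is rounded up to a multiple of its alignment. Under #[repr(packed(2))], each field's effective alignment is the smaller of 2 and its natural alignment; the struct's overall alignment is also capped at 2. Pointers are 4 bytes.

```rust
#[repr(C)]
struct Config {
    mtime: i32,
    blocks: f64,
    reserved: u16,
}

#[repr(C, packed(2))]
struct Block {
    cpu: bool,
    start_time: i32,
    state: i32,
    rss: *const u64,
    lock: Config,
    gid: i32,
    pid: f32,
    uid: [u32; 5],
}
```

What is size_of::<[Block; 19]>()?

1254

Config: 0..4  mtime  (4B, 4-aligned); 4..8  -- padding (4B); 8..16  blocks  (8B, 8-aligned); 16..18  reserved  (2B, 2-aligned); 18..24  -- tail padding (6B); sizeof = 24, alignof = 8
0..1  cpu  (1B, 1-aligned)
1..2  -- padding (1B)
2..6  start_time  (4B, 2-aligned)
6..10  state  (4B, 2-aligned)
10..14  rss  (4B, 2-aligned)
14..38  lock  (24B, 2-aligned)
38..42  gid  (4B, 2-aligned)
42..46  pid  (4B, 2-aligned)
46..66  uid  (20B, 2-aligned)
sizeof = 66, alignof = 2
array of 19: 19 × 66 = 1254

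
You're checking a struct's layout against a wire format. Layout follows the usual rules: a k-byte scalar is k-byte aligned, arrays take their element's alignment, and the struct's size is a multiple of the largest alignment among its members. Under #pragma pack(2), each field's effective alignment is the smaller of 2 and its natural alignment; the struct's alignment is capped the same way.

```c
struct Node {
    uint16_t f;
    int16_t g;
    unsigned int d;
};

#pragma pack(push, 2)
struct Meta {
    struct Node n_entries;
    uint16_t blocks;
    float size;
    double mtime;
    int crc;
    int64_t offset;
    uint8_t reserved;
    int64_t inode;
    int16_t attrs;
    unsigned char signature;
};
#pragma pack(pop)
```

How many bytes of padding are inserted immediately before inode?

1

Node: @0: f [2B, align 2] → 2; @2: g [2B, align 2] → 4; @4: d [4B, align 4] → 8; size 8, align 4
@0: n_entries [8B, align 2] → 8
@8: blocks [2B, align 2] → 10
@10: size [4B, align 2] → 14
@14: mtime [8B, align 2] → 22
@22: crc [4B, align 2] → 26
@26: offset [8B, align 2] → 34
@34: reserved [1B, align 1] → 35
+1 pad (align 2)
@36: inode [8B, align 2] → 44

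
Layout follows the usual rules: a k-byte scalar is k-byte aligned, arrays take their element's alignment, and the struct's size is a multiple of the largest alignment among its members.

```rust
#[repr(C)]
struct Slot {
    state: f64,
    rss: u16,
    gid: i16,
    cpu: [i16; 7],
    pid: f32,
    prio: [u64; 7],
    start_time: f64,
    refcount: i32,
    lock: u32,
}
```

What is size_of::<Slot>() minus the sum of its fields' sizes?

2

@0: state [8B, align 8] → 8
@8: rss [2B, align 2] → 10
@10: gid [2B, align 2] → 12
@12: cpu [14B, align 2] → 26
+2 pad (align 4)
@28: pid [4B, align 4] → 32
@32: prio [56B, align 8] → 88
@88: start_time [8B, align 8] → 96
@96: refcount [4B, align 4] → 100
@100: lock [4B, align 4] → 104
size 104, align 8
data bytes 102, size 104 → padding 2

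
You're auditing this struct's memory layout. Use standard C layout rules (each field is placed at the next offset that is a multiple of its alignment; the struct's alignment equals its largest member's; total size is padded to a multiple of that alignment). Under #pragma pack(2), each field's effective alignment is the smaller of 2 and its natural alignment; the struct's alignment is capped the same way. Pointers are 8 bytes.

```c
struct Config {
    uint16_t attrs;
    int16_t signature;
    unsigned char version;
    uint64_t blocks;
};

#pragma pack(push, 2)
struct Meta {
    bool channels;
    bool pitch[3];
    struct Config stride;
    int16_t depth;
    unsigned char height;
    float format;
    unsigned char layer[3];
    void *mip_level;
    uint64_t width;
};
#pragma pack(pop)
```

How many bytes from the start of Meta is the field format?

24

Config: @0: attrs [2B, align 2] → 2; @2: signature [2B, align 2] → 4; @4: version [1B, align 1] → 5; +3 pad (align 8); @8: blocks [8B, align 8] → 16; size 16, align 8
@0: channels [1B, align 1] → 1
@1: pitch [3B, align 1] → 4
@4: stride [16B, align 2] → 20
@20: depth [2B, align 2] → 22
@22: height [1B, align 1] → 23
+1 pad (align 2)
@24: format [4B, align 2] → 28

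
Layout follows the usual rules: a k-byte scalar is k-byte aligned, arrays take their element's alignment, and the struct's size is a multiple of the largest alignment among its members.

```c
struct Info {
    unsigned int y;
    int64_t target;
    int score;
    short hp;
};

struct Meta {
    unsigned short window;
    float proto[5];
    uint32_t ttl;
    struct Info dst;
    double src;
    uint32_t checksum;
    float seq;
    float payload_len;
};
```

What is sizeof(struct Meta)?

Info: @0: y [4B, align 4] → 4; +4 pad (align 8); @8: target [8B, align 8] → 16; @16: score [4B, align 4] → 20; @20: hp [2B, align 2] → 22; +2 tail pad (align 8); size 24, align 8
@0: window [2B, align 2] → 2
+2 pad (align 4)
@4: proto [20B, align 4] → 24
@24: ttl [4B, align 4] → 28
+4 pad (align 8)
@32: dst [24B, align 8] → 56
@56: src [8B, align 8] → 64
@64: checksum [4B, align 4] → 68
@68: seq [4B, align 4] → 72
@72: payload_len [4B, align 4] → 76
+4 tail pad (align 8)
size 80, align 8

80 bytes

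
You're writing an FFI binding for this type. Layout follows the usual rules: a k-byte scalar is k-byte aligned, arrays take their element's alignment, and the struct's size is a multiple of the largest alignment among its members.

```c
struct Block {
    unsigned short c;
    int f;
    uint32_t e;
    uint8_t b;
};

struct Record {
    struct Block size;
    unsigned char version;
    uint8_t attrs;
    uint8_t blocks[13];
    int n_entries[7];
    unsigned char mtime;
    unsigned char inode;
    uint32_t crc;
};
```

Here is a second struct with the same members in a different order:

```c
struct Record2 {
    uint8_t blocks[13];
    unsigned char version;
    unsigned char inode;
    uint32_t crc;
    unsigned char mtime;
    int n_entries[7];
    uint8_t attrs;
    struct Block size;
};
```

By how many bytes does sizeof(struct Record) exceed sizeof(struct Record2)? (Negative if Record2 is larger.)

Block: c at 0 (size 2, align 2) → ends 2; pad 2 to align 4 for f; f at 4 (size 4, align 4) → ends 8; e at 8 (size 4, align 4) → ends 12; b at 12 (size 1, align 1) → ends 13; tail pad 3 to reach multiple of 4; total 16 bytes, alignment 4
size at 0 (size 16, align 4) → ends 16
version at 16 (size 1, align 1) → ends 17
attrs at 17 (size 1, align 1) → ends 18
blocks at 18 (size 13, align 1) → ends 31
pad 1 to align 4 for n_entries
n_entries at 32 (size 28, align 4) → ends 60
mtime at 60 (size 1, align 1) → ends 61
inode at 61 (size 1, align 1) → ends 62
pad 2 to align 4 for crc
crc at 64 (size 4, align 4) → ends 68
total 68 bytes, alignment 4
— Record2 —
blocks at 0 (size 13, align 1) → ends 13
version at 13 (size 1, align 1) → ends 14
inode at 14 (size 1, align 1) → ends 15
pad 1 to align 4 for crc
crc at 16 (size 4, align 4) → ends 20
mtime at 20 (size 1, align 1) → ends 21
pad 3 to align 4 for n_entries
n_entries at 24 (size 28, align 4) → ends 52
attrs at 52 (size 1, align 1) → ends 53
pad 3 to align 4 for size
size at 56 (size 16, align 4) → ends 72
total 72 bytes, alignment 4
68 − 72 = -4

-4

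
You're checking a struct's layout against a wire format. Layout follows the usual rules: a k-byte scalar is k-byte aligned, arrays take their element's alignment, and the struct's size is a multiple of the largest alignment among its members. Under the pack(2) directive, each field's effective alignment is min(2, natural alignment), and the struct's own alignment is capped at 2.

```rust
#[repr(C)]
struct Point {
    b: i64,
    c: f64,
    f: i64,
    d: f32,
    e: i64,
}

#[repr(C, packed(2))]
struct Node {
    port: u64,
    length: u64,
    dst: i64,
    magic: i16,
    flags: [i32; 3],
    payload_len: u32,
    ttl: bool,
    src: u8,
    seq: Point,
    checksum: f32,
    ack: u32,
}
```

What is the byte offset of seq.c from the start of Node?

52

Point: 0..8  b  (8B, 8-aligned); 8..16  c  (8B, 8-aligned); 16..24  f  (8B, 8-aligned); 24..28  d  (4B, 4-aligned); 28..32  -- padding (4B); 32..40  e  (8B, 8-aligned); sizeof = 40, alignof = 8
0..8  port  (8B, 2-aligned)
8..16  length  (8B, 2-aligned)
16..24  dst  (8B, 2-aligned)
24..26  magic  (2B, 2-aligned)
26..38  flags  (12B, 2-aligned)
38..42  payload_len  (4B, 2-aligned)
42..43  ttl  (1B, 1-aligned)
43..44  src  (1B, 1-aligned)
44..84  seq  (40B, 2-aligned)
within Point: c at 8
44 + 8 = 52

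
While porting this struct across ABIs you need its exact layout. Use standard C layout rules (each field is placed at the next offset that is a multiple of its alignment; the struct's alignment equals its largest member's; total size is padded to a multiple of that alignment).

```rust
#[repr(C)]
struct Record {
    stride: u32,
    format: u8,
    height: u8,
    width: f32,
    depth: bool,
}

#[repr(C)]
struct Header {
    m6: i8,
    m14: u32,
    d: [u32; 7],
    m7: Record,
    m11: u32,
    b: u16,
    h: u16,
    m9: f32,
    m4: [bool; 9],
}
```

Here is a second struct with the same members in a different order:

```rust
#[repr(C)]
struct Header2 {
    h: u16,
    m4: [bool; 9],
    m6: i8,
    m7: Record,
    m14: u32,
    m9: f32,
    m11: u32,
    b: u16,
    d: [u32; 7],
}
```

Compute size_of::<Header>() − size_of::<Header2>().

Record: 0..4  stride  (4B, 4-aligned); 4..5  format  (1B, 1-aligned); 5..6  height  (1B, 1-aligned); 6..8  -- padding (2B); 8..12  width  (4B, 4-aligned); 12..13  depth  (1B, 1-aligned); 13..16  -- tail padding (3B); sizeof = 16, alignof = 4
0..1  m6  (1B, 1-aligned)
1..4  -- padding (3B)
4..8  m14  (4B, 4-aligned)
8..36  d  (28B, 4-aligned)
36..52  m7  (16B, 4-aligned)
52..56  m11  (4B, 4-aligned)
56..58  b  (2B, 2-aligned)
58..60  h  (2B, 2-aligned)
60..64  m9  (4B, 4-aligned)
64..73  m4  (9B, 1-aligned)
73..76  -- tail padding (3B)
sizeof = 76, alignof = 4
— Header2 —
0..2  h  (2B, 2-aligned)
2..11  m4  (9B, 1-aligned)
11..12  m6  (1B, 1-aligned)
12..28  m7  (16B, 4-aligned)
28..32  m14  (4B, 4-aligned)
32..36  m9  (4B, 4-aligned)
36..40  m11  (4B, 4-aligned)
40..42  b  (2B, 2-aligned)
42..44  -- padding (2B)
44..72  d  (28B, 4-aligned)
sizeof = 72, alignof = 4
76 − 72 = 4

4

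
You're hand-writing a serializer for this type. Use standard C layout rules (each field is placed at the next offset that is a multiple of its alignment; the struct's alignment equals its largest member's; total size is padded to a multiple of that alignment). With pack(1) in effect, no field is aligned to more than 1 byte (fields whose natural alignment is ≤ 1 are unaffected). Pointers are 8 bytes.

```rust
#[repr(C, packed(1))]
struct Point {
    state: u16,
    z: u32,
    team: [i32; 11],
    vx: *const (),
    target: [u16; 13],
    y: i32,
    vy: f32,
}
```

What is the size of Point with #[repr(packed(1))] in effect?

92

state at 0 (size 2, align 1) → ends 2
z at 2 (size 4, align 1) → ends 6
team at 6 (size 44, align 1) → ends 50
vx at 50 (size 8, align 1) → ends 58
target at 58 (size 26, align 1) → ends 84
y at 84 (size 4, align 1) → ends 88
vy at 88 (size 4, align 1) → ends 92
total 92 bytes, alignment 1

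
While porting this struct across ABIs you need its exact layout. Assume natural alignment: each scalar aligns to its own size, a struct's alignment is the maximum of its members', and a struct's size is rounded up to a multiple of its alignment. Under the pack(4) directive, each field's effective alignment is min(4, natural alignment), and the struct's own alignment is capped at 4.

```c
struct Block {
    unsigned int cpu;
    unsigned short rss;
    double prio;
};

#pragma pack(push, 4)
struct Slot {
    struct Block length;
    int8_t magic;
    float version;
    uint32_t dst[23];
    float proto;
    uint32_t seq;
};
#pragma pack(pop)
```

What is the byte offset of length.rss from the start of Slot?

4

Block: cpu at 0 (size 4, align 4) → ends 4; rss at 4 (size 2, align 2) → ends 6; pad 2 to align 8 for prio; prio at 8 (size 8, align 8) → ends 16; total 16 bytes, alignment 8
length at 0 (size 16, align 4) → ends 16
within Block: rss at 4
0 + 4 = 4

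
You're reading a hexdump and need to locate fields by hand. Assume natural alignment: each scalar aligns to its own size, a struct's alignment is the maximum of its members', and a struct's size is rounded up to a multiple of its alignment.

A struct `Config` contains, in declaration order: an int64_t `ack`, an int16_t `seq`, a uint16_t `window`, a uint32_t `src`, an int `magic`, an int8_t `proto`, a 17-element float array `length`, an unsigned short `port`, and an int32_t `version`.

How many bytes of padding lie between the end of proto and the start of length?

3

@0: ack [8B, align 8] → 8
@8: seq [2B, align 2] → 10
@10: window [2B, align 2] → 12
@12: src [4B, align 4] → 16
@16: magic [4B, align 4] → 20
@20: proto [1B, align 1] → 21
+3 pad (align 4)
@24: length [68B, align 4] → 92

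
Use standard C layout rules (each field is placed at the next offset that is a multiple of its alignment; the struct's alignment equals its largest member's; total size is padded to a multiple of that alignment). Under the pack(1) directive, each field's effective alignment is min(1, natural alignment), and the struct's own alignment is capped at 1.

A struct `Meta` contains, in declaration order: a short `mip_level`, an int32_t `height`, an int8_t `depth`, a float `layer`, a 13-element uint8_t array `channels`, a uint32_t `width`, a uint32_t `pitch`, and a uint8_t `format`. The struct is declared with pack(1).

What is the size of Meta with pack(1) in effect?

33

@0: mip_level [2B, align 1] → 2
@2: height [4B, align 1] → 6
@6: depth [1B, align 1] → 7
@7: layer [4B, align 1] → 11
@11: channels [13B, align 1] → 24
@24: width [4B, align 1] → 28
@28: pitch [4B, align 1] → 32
@32: format [1B, align 1] → 33
size 33, align 1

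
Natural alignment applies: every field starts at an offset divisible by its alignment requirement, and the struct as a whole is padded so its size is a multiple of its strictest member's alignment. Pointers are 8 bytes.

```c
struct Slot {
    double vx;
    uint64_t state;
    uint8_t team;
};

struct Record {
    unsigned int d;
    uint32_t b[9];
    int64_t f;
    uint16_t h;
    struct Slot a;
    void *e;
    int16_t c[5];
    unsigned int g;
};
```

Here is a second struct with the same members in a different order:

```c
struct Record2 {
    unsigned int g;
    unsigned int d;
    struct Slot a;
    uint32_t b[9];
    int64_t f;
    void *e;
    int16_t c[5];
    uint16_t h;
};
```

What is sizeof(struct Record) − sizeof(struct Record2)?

Slot: vx at 0 (size 8, align 8) → ends 8; state at 8 (size 8, align 8) → ends 16; team at 16 (size 1, align 1) → ends 17; tail pad 7 to reach multiple of 8; total 24 bytes, alignment 8
d at 0 (size 4, align 4) → ends 4
b at 4 (size 36, align 4) → ends 40
f at 40 (size 8, align 8) → ends 48
h at 48 (size 2, align 2) → ends 50
pad 6 to align 8 for a
a at 56 (size 24, align 8) → ends 80
e at 80 (size 8, align 8) → ends 88
c at 88 (size 10, align 2) → ends 98
pad 2 to align 4 for g
g at 100 (size 4, align 4) → ends 104
total 104 bytes, alignment 8
— Record2 —
g at 0 (size 4, align 4) → ends 4
d at 4 (size 4, align 4) → ends 8
a at 8 (size 24, align 8) → ends 32
b at 32 (size 36, align 4) → ends 68
pad 4 to align 8 for f
f at 72 (size 8, align 8) → ends 80
e at 80 (size 8, align 8) → ends 88
c at 88 (size 10, align 2) → ends 98
h at 98 (size 2, align 2) → ends 100
tail pad 4 to reach multiple of 8
total 104 bytes, alignment 8
104 − 104 = 0

0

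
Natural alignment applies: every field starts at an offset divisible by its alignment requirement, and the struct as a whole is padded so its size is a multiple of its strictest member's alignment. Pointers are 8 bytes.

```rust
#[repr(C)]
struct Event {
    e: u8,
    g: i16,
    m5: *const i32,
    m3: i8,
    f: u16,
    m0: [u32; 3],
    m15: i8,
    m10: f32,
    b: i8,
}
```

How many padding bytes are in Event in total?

16

0..1  e  (1B, 1-aligned)
1..2  -- padding (1B)
2..4  g  (2B, 2-aligned)
4..8  -- padding (4B)
8..16  m5  (8B, 8-aligned)
16..17  m3  (1B, 1-aligned)
17..18  -- padding (1B)
18..20  f  (2B, 2-aligned)
20..32  m0  (12B, 4-aligned)
32..33  m15  (1B, 1-aligned)
33..36  -- padding (3B)
36..40  m10  (4B, 4-aligned)
40..41  b  (1B, 1-aligned)
41..48  -- tail padding (7B)
sizeof = 48, alignof = 8
data bytes 32, size 48 → padding 16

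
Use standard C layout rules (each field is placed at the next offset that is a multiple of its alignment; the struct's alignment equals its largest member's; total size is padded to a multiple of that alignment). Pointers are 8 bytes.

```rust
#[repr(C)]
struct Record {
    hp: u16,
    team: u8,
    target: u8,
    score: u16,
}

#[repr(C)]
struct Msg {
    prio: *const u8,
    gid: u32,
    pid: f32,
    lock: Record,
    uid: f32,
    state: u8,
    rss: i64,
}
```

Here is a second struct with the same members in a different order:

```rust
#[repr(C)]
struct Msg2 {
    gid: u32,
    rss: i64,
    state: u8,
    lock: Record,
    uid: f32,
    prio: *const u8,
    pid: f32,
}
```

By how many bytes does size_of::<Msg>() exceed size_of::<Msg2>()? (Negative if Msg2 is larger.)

-8

Record: @0: hp [2B, align 2] → 2; @2: team [1B, align 1] → 3; @3: target [1B, align 1] → 4; @4: score [2B, align 2] → 6; size 6, align 2
@0: prio [8B, align 8] → 8
@8: gid [4B, align 4] → 12
@12: pid [4B, align 4] → 16
@16: lock [6B, align 2] → 22
+2 pad (align 4)
@24: uid [4B, align 4] → 28
@28: state [1B, align 1] → 29
+3 pad (align 8)
@32: rss [8B, align 8] → 40
size 40, align 8
— Msg2 —
@0: gid [4B, align 4] → 4
+4 pad (align 8)
@8: rss [8B, align 8] → 16
@16: state [1B, align 1] → 17
+1 pad (align 2)
@18: lock [6B, align 2] → 24
@24: uid [4B, align 4] → 28
+4 pad (align 8)
@32: prio [8B, align 8] → 40
@40: pid [4B, align 4] → 44
+4 tail pad (align 8)
size 48, align 8
40 − 48 = -8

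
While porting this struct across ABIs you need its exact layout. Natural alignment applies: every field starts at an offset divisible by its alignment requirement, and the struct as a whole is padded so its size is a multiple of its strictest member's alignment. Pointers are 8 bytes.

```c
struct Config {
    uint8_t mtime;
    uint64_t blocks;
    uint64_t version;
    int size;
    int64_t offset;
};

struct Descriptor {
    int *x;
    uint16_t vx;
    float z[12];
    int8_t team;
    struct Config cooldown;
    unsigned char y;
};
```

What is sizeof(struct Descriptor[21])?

2352

Config: @0: mtime [1B, align 1] → 1; +7 pad (align 8); @8: blocks [8B, align 8] → 16; @16: version [8B, align 8] → 24; @24: size [4B, align 4] → 28; +4 pad (align 8); @32: offset [8B, align 8] → 40; size 40, align 8
@0: x [8B, align 8] → 8
@8: vx [2B, align 2] → 10
+2 pad (align 4)
@12: z [48B, align 4] → 60
@60: team [1B, align 1] → 61
+3 pad (align 8)
@64: cooldown [40B, align 8] → 104
@104: y [1B, align 1] → 105
+7 tail pad (align 8)
size 112, align 8
array of 21: 21 × 112 = 2352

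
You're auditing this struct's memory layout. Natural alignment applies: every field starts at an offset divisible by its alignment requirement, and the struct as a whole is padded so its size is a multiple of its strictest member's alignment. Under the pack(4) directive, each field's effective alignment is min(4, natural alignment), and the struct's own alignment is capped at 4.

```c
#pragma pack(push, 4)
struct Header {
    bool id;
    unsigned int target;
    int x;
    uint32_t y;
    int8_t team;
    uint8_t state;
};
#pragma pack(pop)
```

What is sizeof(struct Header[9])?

0..1  id  (1B, 1-aligned)
1..4  -- padding (3B)
4..8  target  (4B, 4-aligned)
8..12  x  (4B, 4-aligned)
12..16  y  (4B, 4-aligned)
16..17  team  (1B, 1-aligned)
17..18  state  (1B, 1-aligned)
18..20  -- tail padding (2B)
sizeof = 20, alignof = 4
array of 9: 9 × 20 = 180

180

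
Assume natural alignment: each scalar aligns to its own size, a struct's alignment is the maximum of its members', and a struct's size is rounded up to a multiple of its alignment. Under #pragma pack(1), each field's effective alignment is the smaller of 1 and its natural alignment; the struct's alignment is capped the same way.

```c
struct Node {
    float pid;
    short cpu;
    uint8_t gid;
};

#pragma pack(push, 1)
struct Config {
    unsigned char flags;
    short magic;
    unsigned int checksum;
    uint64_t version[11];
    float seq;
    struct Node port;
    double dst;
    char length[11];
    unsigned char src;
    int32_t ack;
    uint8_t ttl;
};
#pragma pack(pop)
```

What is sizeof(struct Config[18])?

Node: @0: pid [4B, align 4] → 4; @4: cpu [2B, align 2] → 6; @6: gid [1B, align 1] → 7; +1 tail pad (align 4); size 8, align 4
@0: flags [1B, align 1] → 1
@1: magic [2B, align 1] → 3
@3: checksum [4B, align 1] → 7
@7: version [88B, align 1] → 95
@95: seq [4B, align 1] → 99
@99: port [8B, align 1] → 107
@107: dst [8B, align 1] → 115
@115: length [11B, align 1] → 126
@126: src [1B, align 1] → 127
@127: ack [4B, align 1] → 131
@131: ttl [1B, align 1] → 132
size 132, align 1
array of 18: 18 × 132 = 2376

2376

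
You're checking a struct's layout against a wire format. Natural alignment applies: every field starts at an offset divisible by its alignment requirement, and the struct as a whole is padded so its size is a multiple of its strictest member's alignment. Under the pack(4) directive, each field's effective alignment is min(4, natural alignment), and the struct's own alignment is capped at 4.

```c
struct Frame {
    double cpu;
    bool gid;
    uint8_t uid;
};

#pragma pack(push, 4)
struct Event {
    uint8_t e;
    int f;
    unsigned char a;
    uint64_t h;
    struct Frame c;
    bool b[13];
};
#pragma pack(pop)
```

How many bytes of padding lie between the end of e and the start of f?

Frame: cpu at 0 (size 8, align 8) → ends 8; gid at 8 (size 1, align 1) → ends 9; uid at 9 (size 1, align 1) → ends 10; tail pad 6 to reach multiple of 8; total 16 bytes, alignment 8
e at 0 (size 1, align 1) → ends 1
pad 3 to align 4 for f
f at 4 (size 4, align 4) → ends 8

3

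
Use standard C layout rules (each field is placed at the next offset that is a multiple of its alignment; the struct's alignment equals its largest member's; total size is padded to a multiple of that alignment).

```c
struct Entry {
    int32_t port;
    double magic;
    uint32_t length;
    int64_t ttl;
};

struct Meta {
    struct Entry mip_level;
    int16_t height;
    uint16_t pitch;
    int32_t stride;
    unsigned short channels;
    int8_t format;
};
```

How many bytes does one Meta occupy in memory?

48

Entry: @0: port [4B, align 4] → 4; +4 pad (align 8); @8: magic [8B, align 8] → 16; @16: length [4B, align 4] → 20; +4 pad (align 8); @24: ttl [8B, align 8] → 32; size 32, align 8
@0: mip_level [32B, align 8] → 32
@32: height [2B, align 2] → 34
@34: pitch [2B, align 2] → 36
@36: stride [4B, align 4] → 40
@40: channels [2B, align 2] → 42
@42: format [1B, align 1] → 43
+5 tail pad (align 8)
size 48, align 8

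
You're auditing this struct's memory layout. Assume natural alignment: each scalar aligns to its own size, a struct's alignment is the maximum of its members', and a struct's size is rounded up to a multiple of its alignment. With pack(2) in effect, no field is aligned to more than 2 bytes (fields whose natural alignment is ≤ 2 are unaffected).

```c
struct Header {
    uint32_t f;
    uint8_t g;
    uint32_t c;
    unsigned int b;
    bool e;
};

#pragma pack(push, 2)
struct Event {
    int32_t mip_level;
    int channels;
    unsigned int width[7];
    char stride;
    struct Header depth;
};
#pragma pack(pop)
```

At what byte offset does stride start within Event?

36

Header: f at 0 (size 4, align 4) → ends 4; g at 4 (size 1, align 1) → ends 5; pad 3 to align 4 for c; c at 8 (size 4, align 4) → ends 12; b at 12 (size 4, align 4) → ends 16; e at 16 (size 1, align 1) → ends 17; tail pad 3 to reach multiple of 4; total 20 bytes, alignment 4
mip_level at 0 (size 4, align 2) → ends 4
channels at 4 (size 4, align 2) → ends 8
width at 8 (size 28, align 2) → ends 36
stride at 36 (size 1, align 1) → ends 37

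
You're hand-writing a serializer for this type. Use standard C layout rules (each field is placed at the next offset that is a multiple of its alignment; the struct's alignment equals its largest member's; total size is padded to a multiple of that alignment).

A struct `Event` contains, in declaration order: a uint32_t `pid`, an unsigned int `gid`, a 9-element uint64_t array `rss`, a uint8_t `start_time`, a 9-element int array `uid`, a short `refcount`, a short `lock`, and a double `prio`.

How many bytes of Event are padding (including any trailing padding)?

7

0..4  pid  (4B, 4-aligned)
4..8  gid  (4B, 4-aligned)
8..80  rss  (72B, 8-aligned)
80..81  start_time  (1B, 1-aligned)
81..84  -- padding (3B)
84..120  uid  (36B, 4-aligned)
120..122  refcount  (2B, 2-aligned)
122..124  lock  (2B, 2-aligned)
124..128  -- padding (4B)
128..136  prio  (8B, 8-aligned)
sizeof = 136, alignof = 8
data bytes 129, size 136 → padding 7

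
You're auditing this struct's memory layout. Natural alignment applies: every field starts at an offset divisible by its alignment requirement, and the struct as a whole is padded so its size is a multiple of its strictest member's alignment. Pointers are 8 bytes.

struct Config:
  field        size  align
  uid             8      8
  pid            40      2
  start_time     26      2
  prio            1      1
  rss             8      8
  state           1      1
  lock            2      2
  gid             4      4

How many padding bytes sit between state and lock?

@0: uid [8B, align 8] → 8
@8: pid [40B, align 2] → 48
@48: start_time [26B, align 2] → 74
@74: prio [1B, align 1] → 75
+5 pad (align 8)
@80: rss [8B, align 8] → 88
@88: state [1B, align 1] → 89
+1 pad (align 2)
@90: lock [2B, align 2] → 92

1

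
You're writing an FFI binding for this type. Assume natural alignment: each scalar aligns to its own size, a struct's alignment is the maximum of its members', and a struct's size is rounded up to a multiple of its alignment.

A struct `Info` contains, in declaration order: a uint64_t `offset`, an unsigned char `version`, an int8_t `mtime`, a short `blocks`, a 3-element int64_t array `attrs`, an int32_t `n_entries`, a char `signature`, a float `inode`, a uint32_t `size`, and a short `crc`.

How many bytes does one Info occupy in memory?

offset at 0 (size 8, align 8) → ends 8
version at 8 (size 1, align 1) → ends 9
mtime at 9 (size 1, align 1) → ends 10
blocks at 10 (size 2, align 2) → ends 12
pad 4 to align 8 for attrs
attrs at 16 (size 24, align 8) → ends 40
n_entries at 40 (size 4, align 4) → ends 44
signature at 44 (size 1, align 1) → ends 45
pad 3 to align 4 for inode
inode at 48 (size 4, align 4) → ends 52
size at 52 (size 4, align 4) → ends 56
crc at 56 (size 2, align 2) → ends 58
tail pad 6 to reach multiple of 8
total 64 bytes, alignment 8

64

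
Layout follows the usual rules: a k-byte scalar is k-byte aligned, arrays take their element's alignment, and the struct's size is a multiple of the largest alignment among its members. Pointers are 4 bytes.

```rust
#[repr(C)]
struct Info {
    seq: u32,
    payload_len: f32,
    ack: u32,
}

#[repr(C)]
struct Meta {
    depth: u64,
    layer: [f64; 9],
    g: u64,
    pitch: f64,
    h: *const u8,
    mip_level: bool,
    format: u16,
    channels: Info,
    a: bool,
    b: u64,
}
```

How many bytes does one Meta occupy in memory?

128

Info: 0..4  seq  (4B, 4-aligned); 4..8  payload_len  (4B, 4-aligned); 8..12  ack  (4B, 4-aligned); sizeof = 12, alignof = 4
0..8  depth  (8B, 8-aligned)
8..80  layer  (72B, 8-aligned)
80..88  g  (8B, 8-aligned)
88..96  pitch  (8B, 8-aligned)
96..100  h  (4B, 4-aligned)
100..101  mip_level  (1B, 1-aligned)
101..102  -- padding (1B)
102..104  format  (2B, 2-aligned)
104..116  channels  (12B, 4-aligned)
116..117  a  (1B, 1-aligned)
117..120  -- padding (3B)
120..128  b  (8B, 8-aligned)
sizeof = 128, alignof = 8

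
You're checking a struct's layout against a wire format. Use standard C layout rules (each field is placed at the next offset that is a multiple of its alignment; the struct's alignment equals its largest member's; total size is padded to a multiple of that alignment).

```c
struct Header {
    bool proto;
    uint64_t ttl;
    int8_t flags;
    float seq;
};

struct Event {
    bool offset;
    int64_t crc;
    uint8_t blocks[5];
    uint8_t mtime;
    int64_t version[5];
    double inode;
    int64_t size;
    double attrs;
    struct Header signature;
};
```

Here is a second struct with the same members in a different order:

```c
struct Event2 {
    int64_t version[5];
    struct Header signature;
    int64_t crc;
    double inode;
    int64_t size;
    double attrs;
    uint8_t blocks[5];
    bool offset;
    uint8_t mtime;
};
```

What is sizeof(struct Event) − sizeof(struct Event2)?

8

Header: proto at 0 (size 1, align 1) → ends 1; pad 7 to align 8 for ttl; ttl at 8 (size 8, align 8) → ends 16; flags at 16 (size 1, align 1) → ends 17; pad 3 to align 4 for seq; seq at 20 (size 4, align 4) → ends 24; total 24 bytes, alignment 8
offset at 0 (size 1, align 1) → ends 1
pad 7 to align 8 for crc
crc at 8 (size 8, align 8) → ends 16
blocks at 16 (size 5, align 1) → ends 21
mtime at 21 (size 1, align 1) → ends 22
pad 2 to align 8 for version
version at 24 (size 40, align 8) → ends 64
inode at 64 (size 8, align 8) → ends 72
size at 72 (size 8, align 8) → ends 80
attrs at 80 (size 8, align 8) → ends 88
signature at 88 (size 24, align 8) → ends 112
total 112 bytes, alignment 8
— Event2 —
version at 0 (size 40, align 8) → ends 40
signature at 40 (size 24, align 8) → ends 64
crc at 64 (size 8, align 8) → ends 72
inode at 72 (size 8, align 8) → ends 80
size at 80 (size 8, align 8) → ends 88
attrs at 88 (size 8, align 8) → ends 96
blocks at 96 (size 5, align 1) → ends 101
offset at 101 (size 1, align 1) → ends 102
mtime at 102 (size 1, align 1) → ends 103
tail pad 1 to reach multiple of 8
total 104 bytes, alignment 8
112 − 104 = 8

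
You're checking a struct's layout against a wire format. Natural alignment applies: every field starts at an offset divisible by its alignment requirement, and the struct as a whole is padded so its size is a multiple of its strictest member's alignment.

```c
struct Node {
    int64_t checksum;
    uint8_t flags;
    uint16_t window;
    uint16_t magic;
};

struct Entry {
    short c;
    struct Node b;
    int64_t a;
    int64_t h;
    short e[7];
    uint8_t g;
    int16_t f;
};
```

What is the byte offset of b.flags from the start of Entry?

16

Node: 0..8  checksum  (8B, 8-aligned); 8..9  flags  (1B, 1-aligned); 9..10  -- padding (1B); 10..12  window  (2B, 2-aligned); 12..14  magic  (2B, 2-aligned); 14..16  -- tail padding (2B); sizeof = 16, alignof = 8
0..2  c  (2B, 2-aligned)
2..8  -- padding (6B)
8..24  b  (16B, 8-aligned)
within Node: flags at 8
8 + 8 = 16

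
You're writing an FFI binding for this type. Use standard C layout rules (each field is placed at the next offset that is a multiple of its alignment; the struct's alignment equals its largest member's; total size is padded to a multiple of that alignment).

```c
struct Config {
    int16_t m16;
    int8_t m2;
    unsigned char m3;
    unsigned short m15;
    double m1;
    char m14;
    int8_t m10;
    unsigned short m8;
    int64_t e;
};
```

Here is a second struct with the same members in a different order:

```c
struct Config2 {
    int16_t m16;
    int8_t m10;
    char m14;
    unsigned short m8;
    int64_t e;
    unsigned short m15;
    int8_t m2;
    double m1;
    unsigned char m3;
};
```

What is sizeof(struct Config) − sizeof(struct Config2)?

-8

m16 at 0 (size 2, align 2) → ends 2
m2 at 2 (size 1, align 1) → ends 3
m3 at 3 (size 1, align 1) → ends 4
m15 at 4 (size 2, align 2) → ends 6
pad 2 to align 8 for m1
m1 at 8 (size 8, align 8) → ends 16
m14 at 16 (size 1, align 1) → ends 17
m10 at 17 (size 1, align 1) → ends 18
m8 at 18 (size 2, align 2) → ends 20
pad 4 to align 8 for e
e at 24 (size 8, align 8) → ends 32
total 32 bytes, alignment 8
— Config2 —
m16 at 0 (size 2, align 2) → ends 2
m10 at 2 (size 1, align 1) → ends 3
m14 at 3 (size 1, align 1) → ends 4
m8 at 4 (size 2, align 2) → ends 6
pad 2 to align 8 for e
e at 8 (size 8, align 8) → ends 16
m15 at 16 (size 2, align 2) → ends 18
m2 at 18 (size 1, align 1) → ends 19
pad 5 to align 8 for m1
m1 at 24 (size 8, align 8) → ends 32
m3 at 32 (size 1, align 1) → ends 33
tail pad 7 to reach multiple of 8
total 40 bytes, alignment 8
32 − 40 = -8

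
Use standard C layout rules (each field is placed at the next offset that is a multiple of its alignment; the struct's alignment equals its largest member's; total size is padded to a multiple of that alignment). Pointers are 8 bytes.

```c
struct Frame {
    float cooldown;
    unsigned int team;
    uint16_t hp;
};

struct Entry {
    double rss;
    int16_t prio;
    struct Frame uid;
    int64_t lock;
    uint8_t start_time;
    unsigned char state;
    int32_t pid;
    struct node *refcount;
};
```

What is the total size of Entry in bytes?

48 bytes

Frame: 0..4  cooldown  (4B, 4-aligned); 4..8  team  (4B, 4-aligned); 8..10  hp  (2B, 2-aligned); 10..12  -- tail padding (2B); sizeof = 12, alignof = 4
0..8  rss  (8B, 8-aligned)
8..10  prio  (2B, 2-aligned)
10..12  -- padding (2B)
12..24  uid  (12B, 4-aligned)
24..32  lock  (8B, 8-aligned)
32..33  start_time  (1B, 1-aligned)
33..34  state  (1B, 1-aligned)
34..36  -- padding (2B)
36..40  pid  (4B, 4-aligned)
40..48  refcount  (8B, 8-aligned)
sizeof = 48, alignof = 8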